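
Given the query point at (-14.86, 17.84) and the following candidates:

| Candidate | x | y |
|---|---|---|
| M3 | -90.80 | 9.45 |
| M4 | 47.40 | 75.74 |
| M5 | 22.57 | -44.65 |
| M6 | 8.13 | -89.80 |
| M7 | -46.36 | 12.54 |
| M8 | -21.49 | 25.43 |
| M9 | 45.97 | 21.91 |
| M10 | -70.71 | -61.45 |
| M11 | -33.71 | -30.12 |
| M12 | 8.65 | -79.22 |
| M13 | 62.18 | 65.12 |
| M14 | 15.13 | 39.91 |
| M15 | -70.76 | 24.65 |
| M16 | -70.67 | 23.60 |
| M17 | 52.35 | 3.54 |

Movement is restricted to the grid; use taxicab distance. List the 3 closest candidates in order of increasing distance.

M8, M7, M14

Distances from (-14.86, 17.84):
M3: |-75.94| + |-8.39| = 75.94 + 8.39 = 84.33
M4: |62.26| + |57.90| = 62.26 + 57.90 = 120.16
M5: |37.43| + |-62.49| = 37.43 + 62.49 = 99.92
M6: |22.99| + |-107.64| = 22.99 + 107.64 = 130.63
M7: |-31.50| + |-5.30| = 31.50 + 5.30 = 36.80
M8: |-6.63| + |7.59| = 6.63 + 7.59 = 14.22
M9: |60.83| + |4.07| = 60.83 + 4.07 = 64.90
M10: |-55.85| + |-79.29| = 55.85 + 79.29 = 135.14
M11: |-18.85| + |-47.96| = 18.85 + 47.96 = 66.81
M12: |23.51| + |-97.06| = 23.51 + 97.06 = 120.57
M13: |77.04| + |47.28| = 77.04 + 47.28 = 124.32
M14: |29.99| + |22.07| = 29.99 + 22.07 = 52.06
M15: |-55.90| + |6.81| = 55.90 + 6.81 = 62.71
M16: |-55.81| + |5.76| = 55.81 + 5.76 = 61.57
M17: |67.21| + |-14.30| = 67.21 + 14.30 = 81.51
Sorted: M8 (14.22) < M7 (36.80) < M14 (52.06) < M16 (61.57) < M15 (62.71) < …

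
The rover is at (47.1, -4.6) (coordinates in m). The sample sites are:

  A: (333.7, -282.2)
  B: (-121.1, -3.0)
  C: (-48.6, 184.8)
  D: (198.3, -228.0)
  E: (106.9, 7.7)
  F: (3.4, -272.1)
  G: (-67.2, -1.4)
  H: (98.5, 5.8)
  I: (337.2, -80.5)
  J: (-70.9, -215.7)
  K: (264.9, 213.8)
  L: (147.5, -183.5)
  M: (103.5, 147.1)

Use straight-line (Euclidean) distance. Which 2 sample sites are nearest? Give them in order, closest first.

H, E

Distances from (47.1, -4.6):
A: √((286.6)² + (-277.6)²) = √(82139.560 + 77061.760) = 399.0 m
B: √((-168.2)² + (1.6)²) = √(28291.240 + 2.560) = 168.2 m
C: √((-95.7)² + (189.4)²) = √(9158.490 + 35872.360) = 212.2 m
D: √((151.2)² + (-223.4)²) = √(22861.440 + 49907.560) = 269.8 m
E: √((59.8)² + (12.3)²) = √(3576.040 + 151.290) = 61.1 m
F: √((-43.7)² + (-267.5)²) = √(1909.690 + 71556.250) = 271.0 m
G: √((-114.3)² + (3.2)²) = √(13064.490 + 10.240) = 114.3 m
H: √((51.4)² + (10.4)²) = √(2641.960 + 108.160) = 52.4 m
I: √((290.1)² + (-75.9)²) = √(84158.010 + 5760.810) = 299.9 m
J: √((-118.0)² + (-211.1)²) = √(13924.000 + 44563.210) = 241.8 m
K: √((217.8)² + (218.4)²) = √(47436.840 + 47698.560) = 308.4 m
L: √((100.4)² + (-178.9)²) = √(10080.160 + 32005.210) = 205.1 m
M: √((56.4)² + (151.7)²) = √(3180.960 + 23012.890) = 161.8 m
Sorted: H (52.4 m) < E (61.1 m) < G (114.3 m) < M (161.8 m) < …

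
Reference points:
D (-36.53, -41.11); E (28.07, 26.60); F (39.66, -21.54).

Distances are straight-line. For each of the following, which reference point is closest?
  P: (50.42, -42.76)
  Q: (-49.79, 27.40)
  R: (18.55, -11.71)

P→F; Q→D; R→F

P at (50.42, -42.76):
  D: √((-86.95)² + (1.65)²) = √(7560.3025 + 2.7225) = 86.97
  E: √((-22.35)² + (69.36)²) = √(499.5225 + 4810.8096) = 72.87
  F: √((-10.76)² + (21.22)²) = √(115.7776 + 450.2884) = 23.79
  → nearest: F (23.79)
Q at (-49.79, 27.40):
  D: √((13.26)² + (-68.51)²) = √(175.8276 + 4693.6201) = 69.78
  E: √((77.86)² + (-0.80)²) = √(6062.1796 + 0.6400) = 77.86
  F: √((89.45)² + (-48.94)²) = √(8001.3025 + 2395.1236) = 101.96
  → nearest: D (69.78)
R at (18.55, -11.71):
  D: √((-55.08)² + (-29.40)²) = √(3033.8064 + 864.3600) = 62.44
  E: √((9.52)² + (38.31)²) = √(90.6304 + 1467.6561) = 39.48
  F: √((21.11)² + (-9.83)²) = √(445.6321 + 96.6289) = 23.29
  → nearest: F (23.29)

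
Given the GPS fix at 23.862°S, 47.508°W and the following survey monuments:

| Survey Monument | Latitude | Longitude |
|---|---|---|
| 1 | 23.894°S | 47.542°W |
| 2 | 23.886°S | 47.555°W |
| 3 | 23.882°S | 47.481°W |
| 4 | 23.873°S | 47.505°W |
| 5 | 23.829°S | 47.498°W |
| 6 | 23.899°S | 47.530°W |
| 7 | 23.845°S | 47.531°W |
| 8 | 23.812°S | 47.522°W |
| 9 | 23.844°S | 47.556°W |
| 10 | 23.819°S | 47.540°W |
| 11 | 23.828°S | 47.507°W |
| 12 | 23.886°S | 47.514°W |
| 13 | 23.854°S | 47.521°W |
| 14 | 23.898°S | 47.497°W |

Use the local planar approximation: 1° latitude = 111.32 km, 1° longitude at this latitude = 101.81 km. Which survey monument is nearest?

4

Distances from 23.862°S, 47.508°W:
1: 4.967 km
2: 5.480 km
3: 3.537 km
4: 1.262 km
5: 3.812 km
6: 4.688 km
7: 3.011 km
8: 5.746 km
9: 5.282 km
10: 5.790 km
11: 3.786 km
12: 2.741 km
13: 1.595 km
14: 4.161 km
Minimum: 4 at 1.262 km.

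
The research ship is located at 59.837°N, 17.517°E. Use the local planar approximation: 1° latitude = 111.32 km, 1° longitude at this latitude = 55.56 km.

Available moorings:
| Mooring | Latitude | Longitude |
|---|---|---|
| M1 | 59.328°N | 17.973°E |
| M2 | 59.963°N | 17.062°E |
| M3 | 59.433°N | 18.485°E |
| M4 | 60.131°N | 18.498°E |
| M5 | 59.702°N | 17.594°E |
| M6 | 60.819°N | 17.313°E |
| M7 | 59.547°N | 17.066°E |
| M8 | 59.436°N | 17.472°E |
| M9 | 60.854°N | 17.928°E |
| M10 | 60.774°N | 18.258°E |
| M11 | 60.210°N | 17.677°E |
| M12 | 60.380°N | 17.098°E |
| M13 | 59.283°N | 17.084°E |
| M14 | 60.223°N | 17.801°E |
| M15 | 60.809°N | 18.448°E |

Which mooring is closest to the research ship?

Distances from 59.837°N, 17.517°E:
M1: 62.068 km
M2: 28.910 km
M3: 70.108 km
M4: 63.576 km
M5: 15.625 km
M6: 109.902 km
M7: 40.866 km
M8: 44.709 km
M9: 115.492 km
M10: 112.138 km
M11: 42.463 km
M12: 64.775 km
M13: 66.198 km
M14: 45.775 km
M15: 119.931 km
Minimum: M5 at 15.625 km.

M5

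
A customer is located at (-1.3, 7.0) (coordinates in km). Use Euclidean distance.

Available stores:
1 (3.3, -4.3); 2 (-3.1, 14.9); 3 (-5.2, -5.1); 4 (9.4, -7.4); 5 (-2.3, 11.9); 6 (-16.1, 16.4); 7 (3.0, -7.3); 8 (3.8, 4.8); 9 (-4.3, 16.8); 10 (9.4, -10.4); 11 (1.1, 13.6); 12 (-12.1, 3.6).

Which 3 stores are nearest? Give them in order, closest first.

5, 8, 11

Distances from (-1.3, 7.0):
1: 12.2 km
2: 8.1 km
3: 12.7 km
4: 17.9 km
5: 5.0 km
6: 17.5 km
7: 14.9 km
8: 5.6 km
9: 10.2 km
10: 20.4 km
11: 7.0 km
12: 11.3 km
Sorted: 5 (5.0 km) < 8 (5.6 km) < 11 (7.0 km) < 2 (8.1 km) < 9 (10.2 km) < …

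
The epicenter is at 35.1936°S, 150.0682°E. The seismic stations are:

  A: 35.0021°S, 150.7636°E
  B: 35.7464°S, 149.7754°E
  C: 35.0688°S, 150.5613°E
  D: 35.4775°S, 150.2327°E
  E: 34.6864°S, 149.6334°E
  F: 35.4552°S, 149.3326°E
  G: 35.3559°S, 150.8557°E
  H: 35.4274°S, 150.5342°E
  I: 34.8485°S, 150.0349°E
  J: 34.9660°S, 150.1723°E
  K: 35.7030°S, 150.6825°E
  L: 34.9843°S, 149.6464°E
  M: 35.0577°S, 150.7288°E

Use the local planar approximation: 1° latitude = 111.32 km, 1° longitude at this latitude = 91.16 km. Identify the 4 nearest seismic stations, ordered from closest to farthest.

J, D, I, L

Distances from 35.1936°S, 150.0682°E:
A: √((0.1915·111.32)² + (0.6954·91.16)²) = √(454.447744 + 4018.629849) = 66.8811 km
B: √((-0.5528·111.32)² + (-0.2928·91.16)²) = √(3786.888029 + 712.444073) = 67.0771 km
C: √((0.1248·111.32)² + (0.4931·91.16)²) = √(193.008114 + 2020.592041) = 47.0489 km
D: √((-0.2839·111.32)² + (0.1645·91.16)²) = √(998.796888 + 224.874617) = 34.9810 km
E: √((0.5072·111.32)² + (-0.4348·91.16)²) = √(3187.901434 + 1571.041668) = 68.9851 km
F: √((-0.2616·111.32)² + (-0.7356·91.16)²) = √(848.050813 + 4496.680947) = 73.1077 km
G: √((-0.1623·111.32)² + (0.7875·91.16)²) = √(326.425017 + 5153.588732) = 74.0271 km
H: √((-0.2338·111.32)² + (0.4660·91.16)²) = √(677.384740 + 1804.597978) = 49.8195 km
I: √((0.3451·111.32)² + (-0.0333·91.16)²) = √(1475.829931 + 9.215037) = 38.5363 km
J: √((0.2276·111.32)² + (0.1041·91.16)²) = √(641.934786 + 90.055469) = 27.0553 km
K: √((-0.5094·111.32)² + (0.6143·91.16)²) = √(3215.616708 + 3135.953856) = 79.6967 km
L: √((0.2093·111.32)² + (-0.4218·91.16)²) = √(542.856262 + 1478.501549) = 44.9595 km
M: √((0.1359·111.32)² + (0.6606·91.16)²) = √(228.868123 + 3626.484050) = 62.0915 km
Sorted: J (27.0553 km) < D (34.9810 km) < I (38.5363 km) < L (44.9595 km) < C (47.0489 km) < H (49.8195 km) < …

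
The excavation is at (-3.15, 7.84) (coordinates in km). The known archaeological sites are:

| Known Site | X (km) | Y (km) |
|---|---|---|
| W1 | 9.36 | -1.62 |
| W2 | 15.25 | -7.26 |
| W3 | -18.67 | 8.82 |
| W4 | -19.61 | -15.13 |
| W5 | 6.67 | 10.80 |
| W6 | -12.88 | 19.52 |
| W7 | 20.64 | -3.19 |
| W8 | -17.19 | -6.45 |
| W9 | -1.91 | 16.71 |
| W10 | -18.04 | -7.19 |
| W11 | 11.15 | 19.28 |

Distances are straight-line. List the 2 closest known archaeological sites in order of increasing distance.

W9, W5

Distances from (-3.15, 7.84):
W1: 15.68 km
W2: 23.80 km
W3: 15.55 km
W4: 28.26 km
W5: 10.26 km
W6: 15.20 km
W7: 26.22 km
W8: 20.03 km
W9: 8.96 km
W10: 21.16 km
W11: 18.31 km
Sorted: W9 (8.96 km) < W5 (10.26 km) < W6 (15.20 km) < W3 (15.55 km) < …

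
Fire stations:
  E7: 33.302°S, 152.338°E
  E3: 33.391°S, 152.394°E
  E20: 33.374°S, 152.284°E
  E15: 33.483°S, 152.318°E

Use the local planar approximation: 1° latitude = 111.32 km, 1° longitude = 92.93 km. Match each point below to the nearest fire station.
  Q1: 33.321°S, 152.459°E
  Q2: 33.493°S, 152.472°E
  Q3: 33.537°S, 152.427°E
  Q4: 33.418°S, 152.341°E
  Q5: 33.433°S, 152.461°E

Q1→E3; Q2→E3; Q3→E15; Q4→E3; Q5→E3

Q1 at 33.321°S, 152.459°E:
  E7: 11.442 km
  E3: 9.859 km
  E20: 17.300 km
  E15: 22.292 km
  → nearest: E3 (9.859 km)
Q2 at 33.493°S, 152.472°E:
  E7: 24.640 km
  E3: 13.471 km
  E20: 21.925 km
  E15: 14.354 km
  → nearest: E3 (13.471 km)
Q3 at 33.537°S, 152.427°E:
  E7: 27.437 km
  E3: 16.540 km
  E20: 22.491 km
  E15: 11.779 km
  → nearest: E15 (11.779 km)
Q4 at 33.418°S, 152.341°E:
  E7: 12.916 km
  E3: 5.770 km
  E20: 7.215 km
  E15: 7.545 km
  → nearest: E3 (5.770 km)
Q5 at 33.433°S, 152.461°E:
  E7: 18.529 km
  E3: 7.786 km
  E20: 17.711 km
  E15: 14.408 km
  → nearest: E3 (7.786 km)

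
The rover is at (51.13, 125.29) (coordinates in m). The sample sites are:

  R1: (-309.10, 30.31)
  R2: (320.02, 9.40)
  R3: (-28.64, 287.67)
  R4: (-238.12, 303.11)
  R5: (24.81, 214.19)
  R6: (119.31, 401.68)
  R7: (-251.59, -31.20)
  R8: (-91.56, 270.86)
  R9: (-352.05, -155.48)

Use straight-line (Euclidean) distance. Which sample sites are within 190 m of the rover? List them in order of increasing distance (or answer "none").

Distances from (51.13, 125.29):
R1: 372.54 m
R2: 292.80 m
R3: 180.92 m
R4: 339.54 m
R5: 92.71 m
R6: 284.68 m
R7: 340.78 m
R8: 203.84 m
R9: 491.31 m
Threshold 190 m: R5 (92.71 m), R3 (180.92 m) are within range.

R5, R3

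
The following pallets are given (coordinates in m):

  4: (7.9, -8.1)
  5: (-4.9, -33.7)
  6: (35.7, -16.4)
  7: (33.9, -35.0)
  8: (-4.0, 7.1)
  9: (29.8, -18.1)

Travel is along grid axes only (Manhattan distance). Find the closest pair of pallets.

Pairwise distances:
4–5: |-12.8| + |-25.6| = 12.8 + 25.6 = 38.4 m
4–6: |27.8| + |-8.3| = 27.8 + 8.3 = 36.1 m
4–7: |26.0| + |-26.9| = 26.0 + 26.9 = 52.9 m
4–8: |-11.9| + |15.2| = 11.9 + 15.2 = 27.1 m
4–9: |21.9| + |-10.0| = 21.9 + 10.0 = 31.9 m
5–6: |40.6| + |17.3| = 40.6 + 17.3 = 57.9 m
5–7: |38.8| + |-1.3| = 38.8 + 1.3 = 40.1 m
5–8: |0.9| + |40.8| = 0.9 + 40.8 = 41.7 m
5–9: |34.7| + |15.6| = 34.7 + 15.6 = 50.3 m
6–7: |-1.8| + |-18.6| = 1.8 + 18.6 = 20.4 m
6–8: |-39.7| + |23.5| = 39.7 + 23.5 = 63.2 m
6–9: |-5.9| + |-1.7| = 5.9 + 1.7 = 7.6 m
7–8: |-37.9| + |42.1| = 37.9 + 42.1 = 80.0 m
7–9: |-4.1| + |16.9| = 4.1 + 16.9 = 21.0 m
8–9: |33.8| + |-25.2| = 33.8 + 25.2 = 59.0 m
Closest pair: 6–9 at 7.6 m.

6 and 9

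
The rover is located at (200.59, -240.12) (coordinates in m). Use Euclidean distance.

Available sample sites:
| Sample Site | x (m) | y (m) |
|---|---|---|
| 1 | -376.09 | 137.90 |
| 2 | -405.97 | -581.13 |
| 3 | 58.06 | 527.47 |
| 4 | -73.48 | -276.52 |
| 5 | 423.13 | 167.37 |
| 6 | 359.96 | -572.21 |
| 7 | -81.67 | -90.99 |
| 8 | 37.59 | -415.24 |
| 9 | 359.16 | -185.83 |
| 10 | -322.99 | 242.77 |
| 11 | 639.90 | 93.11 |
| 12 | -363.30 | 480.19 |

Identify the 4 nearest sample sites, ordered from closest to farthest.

9, 8, 4, 7

Distances from (200.59, -240.12):
1: √((-576.68)² + (378.02)²) = √(332559.8224 + 142899.1204) = 689.54 m
2: √((-606.56)² + (-341.01)²) = √(367915.0336 + 116287.8201) = 695.85 m
3: √((-142.53)² + (767.59)²) = √(20314.8009 + 589194.4081) = 780.71 m
4: √((-274.07)² + (-36.40)²) = √(75114.3649 + 1324.9600) = 276.48 m
5: √((222.54)² + (407.49)²) = √(49524.0516 + 166048.1001) = 464.30 m
6: √((159.37)² + (-332.09)²) = √(25398.7969 + 110283.7681) = 368.35 m
7: √((-282.26)² + (149.13)²) = √(79670.7076 + 22239.7569) = 319.23 m
8: √((-163.00)² + (-175.12)²) = √(26569.0000 + 30667.0144) = 239.24 m
9: √((158.57)² + (54.29)²) = √(25144.4449 + 2947.4041) = 167.61 m
10: √((-523.58)² + (482.89)²) = √(274136.0164 + 233182.7521) = 712.26 m
11: √((439.31)² + (333.23)²) = √(192993.2761 + 111042.2329) = 551.39 m
12: √((-563.89)² + (720.31)²) = √(317971.9321 + 518846.4961) = 914.78 m
Sorted: 9 (167.61 m) < 8 (239.24 m) < 4 (276.48 m) < 7 (319.23 m) < 6 (368.35 m) < 5 (464.30 m) < …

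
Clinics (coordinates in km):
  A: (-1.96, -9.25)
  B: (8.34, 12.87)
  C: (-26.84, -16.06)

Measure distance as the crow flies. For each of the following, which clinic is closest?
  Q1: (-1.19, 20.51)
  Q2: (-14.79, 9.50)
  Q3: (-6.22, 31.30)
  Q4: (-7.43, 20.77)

Q1 at (-1.19, 20.51):
  A: 29.77 km
  B: 12.21 km
  C: 44.67 km
  → nearest: B (12.21 km)
Q2 at (-14.79, 9.50):
  A: 22.72 km
  B: 23.37 km
  C: 28.26 km
  → nearest: A (22.72 km)
Q3 at (-6.22, 31.30):
  A: 40.77 km
  B: 23.49 km
  C: 51.65 km
  → nearest: B (23.49 km)
Q4 at (-7.43, 20.77):
  A: 30.51 km
  B: 17.64 km
  C: 41.63 km
  → nearest: B (17.64 km)

Q1→B; Q2→A; Q3→B; Q4→B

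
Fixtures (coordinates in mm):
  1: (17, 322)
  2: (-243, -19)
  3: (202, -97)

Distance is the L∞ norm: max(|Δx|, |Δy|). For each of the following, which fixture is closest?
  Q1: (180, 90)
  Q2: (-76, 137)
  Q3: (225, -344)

Q1 at (180, 90):
  1: 232 mm
  2: 423 mm
  3: 187 mm
  → nearest: 3 (187 mm)
Q2 at (-76, 137):
  1: 185 mm
  2: 167 mm
  3: 278 mm
  → nearest: 2 (167 mm)
Q3 at (225, -344):
  1: 666 mm
  2: 468 mm
  3: 247 mm
  → nearest: 3 (247 mm)

Q1→3; Q2→2; Q3→3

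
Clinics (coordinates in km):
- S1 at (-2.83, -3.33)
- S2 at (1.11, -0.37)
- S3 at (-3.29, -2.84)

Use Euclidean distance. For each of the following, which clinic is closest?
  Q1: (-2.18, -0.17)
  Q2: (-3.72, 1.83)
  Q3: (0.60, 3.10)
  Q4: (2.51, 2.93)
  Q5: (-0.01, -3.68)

Q1→S3; Q2→S3; Q3→S2; Q4→S2; Q5→S1

Q1 at (-2.18, -0.17):
  S1: 3.23 km
  S2: 3.30 km
  S3: 2.89 km
  → nearest: S3 (2.89 km)
Q2 at (-3.72, 1.83):
  S1: 5.24 km
  S2: 5.31 km
  S3: 4.69 km
  → nearest: S3 (4.69 km)
Q3 at (0.60, 3.10):
  S1: 7.29 km
  S2: 3.51 km
  S3: 7.10 km
  → nearest: S2 (3.51 km)
Q4 at (2.51, 2.93):
  S1: 8.23 km
  S2: 3.58 km
  S3: 8.18 km
  → nearest: S2 (3.58 km)
Q5 at (-0.01, -3.68):
  S1: 2.84 km
  S2: 3.49 km
  S3: 3.39 km
  → nearest: S1 (2.84 km)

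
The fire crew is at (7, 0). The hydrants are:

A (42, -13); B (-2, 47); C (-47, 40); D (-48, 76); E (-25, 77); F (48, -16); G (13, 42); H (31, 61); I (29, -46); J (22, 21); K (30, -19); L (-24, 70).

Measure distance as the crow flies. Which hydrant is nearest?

Distances from (7, 0):
A: √((35)² + (-13)²) = √(1225.000 + 169.000) = 37.3
B: √((-9)² + (47)²) = √(81.000 + 2209.000) = 47.9
C: √((-54)² + (40)²) = √(2916.000 + 1600.000) = 67.2
D: √((-55)² + (76)²) = √(3025.000 + 5776.000) = 93.8
E: √((-32)² + (77)²) = √(1024.000 + 5929.000) = 83.4
F: √((41)² + (-16)²) = √(1681.000 + 256.000) = 44.0
G: √((6)² + (42)²) = √(36.000 + 1764.000) = 42.4
H: √((24)² + (61)²) = √(576.000 + 3721.000) = 65.6
I: √((22)² + (-46)²) = √(484.000 + 2116.000) = 51.0
J: √((15)² + (21)²) = √(225.000 + 441.000) = 25.8
K: √((23)² + (-19)²) = √(529.000 + 361.000) = 29.8
L: √((-31)² + (70)²) = √(961.000 + 4900.000) = 76.6
Minimum: J at 25.8.

J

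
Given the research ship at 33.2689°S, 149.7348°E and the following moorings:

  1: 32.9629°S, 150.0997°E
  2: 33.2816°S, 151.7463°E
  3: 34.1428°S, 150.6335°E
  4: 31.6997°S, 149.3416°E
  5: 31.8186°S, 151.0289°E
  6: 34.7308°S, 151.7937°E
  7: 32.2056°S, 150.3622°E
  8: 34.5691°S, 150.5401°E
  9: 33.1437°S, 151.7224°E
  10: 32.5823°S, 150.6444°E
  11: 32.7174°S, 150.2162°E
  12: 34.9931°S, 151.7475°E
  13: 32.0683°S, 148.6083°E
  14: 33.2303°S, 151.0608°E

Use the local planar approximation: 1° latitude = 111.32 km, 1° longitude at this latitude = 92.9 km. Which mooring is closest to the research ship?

Distances from 33.2689°S, 149.7348°E:
1: 48.0573 km
2: 186.8737 km
3: 128.1965 km
4: 178.4617 km
5: 201.2922 km
6: 251.1350 km
7: 131.9388 km
8: 162.9296 km
9: 185.1733 km
10: 113.9406 km
11: 75.9550 km
12: 267.9583 km
13: 169.7485 km
14: 123.2603 km
Minimum: 1 at 48.0573 km.

1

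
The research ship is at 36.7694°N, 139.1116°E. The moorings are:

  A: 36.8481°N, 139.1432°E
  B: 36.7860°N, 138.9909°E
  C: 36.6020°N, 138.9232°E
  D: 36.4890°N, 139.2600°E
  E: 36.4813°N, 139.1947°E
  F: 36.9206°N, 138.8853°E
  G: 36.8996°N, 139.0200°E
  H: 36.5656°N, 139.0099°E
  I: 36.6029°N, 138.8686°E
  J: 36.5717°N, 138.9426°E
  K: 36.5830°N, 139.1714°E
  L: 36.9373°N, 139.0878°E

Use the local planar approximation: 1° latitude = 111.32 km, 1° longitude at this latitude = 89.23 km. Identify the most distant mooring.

D

Distances from 36.7694°N, 139.1116°E:
A: √((0.0787·111.32)² + (0.0316·89.23)²) = √(76.753088 + 7.950528) = 9.2035 km
B: √((0.0166·111.32)² + (-0.1207·89.23)²) = √(3.414779 + 115.994214) = 10.9274 km
C: √((-0.1674·111.32)² + (-0.1884·89.23)²) = √(347.262032 + 282.607435) = 25.0972 km
D: √((-0.2804·111.32)² + (0.1484·89.23)²) = √(974.321787 + 175.343466) = 33.9067 km
E: √((-0.2881·111.32)² + (0.0831·89.23)²) = √(1028.567771 + 54.982418) = 32.9173 km
F: √((0.1512·111.32)² + (-0.2263·89.23)²) = √(283.302220 + 407.747112) = 26.2878 km
G: √((0.1302·111.32)² + (-0.0916·89.23)²) = √(210.072094 + 66.805579) = 16.6396 km
H: √((-0.2038·111.32)² + (-0.1017·89.23)²) = √(514.700695 + 82.350017) = 24.4346 km
I: √((-0.1665·111.32)² + (-0.2430·89.23)²) = √(343.538070 + 470.147719) = 28.5252 km
J: √((-0.1977·111.32)² + (-0.1690·89.23)²) = √(484.350479 + 227.402479) = 26.6787 km
K: √((-0.1864·111.32)² + (0.0598·89.23)²) = √(430.564492 + 28.472405) = 21.4251 km
L: √((0.1679·111.32)² + (-0.0238·89.23)²) = √(349.339575 + 4.509991) = 18.8109 km
Maximum: D at 33.9067 km.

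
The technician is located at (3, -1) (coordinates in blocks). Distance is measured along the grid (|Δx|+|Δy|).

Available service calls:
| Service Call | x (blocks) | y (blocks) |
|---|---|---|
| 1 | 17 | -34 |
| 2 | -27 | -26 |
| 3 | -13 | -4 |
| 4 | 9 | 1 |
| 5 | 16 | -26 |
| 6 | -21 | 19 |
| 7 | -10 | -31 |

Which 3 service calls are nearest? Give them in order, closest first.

4, 3, 5

Distances from (3, -1):
1: |14| + |-33| = 14 + 33 = 47 blocks
2: |-30| + |-25| = 30 + 25 = 55 blocks
3: |-16| + |-3| = 16 + 3 = 19 blocks
4: |6| + |2| = 6 + 2 = 8 blocks
5: |13| + |-25| = 13 + 25 = 38 blocks
6: |-24| + |20| = 24 + 20 = 44 blocks
7: |-13| + |-30| = 13 + 30 = 43 blocks
Sorted: 4 (8 blocks) < 3 (19 blocks) < 5 (38 blocks) < 7 (43 blocks) < 6 (44 blocks) < …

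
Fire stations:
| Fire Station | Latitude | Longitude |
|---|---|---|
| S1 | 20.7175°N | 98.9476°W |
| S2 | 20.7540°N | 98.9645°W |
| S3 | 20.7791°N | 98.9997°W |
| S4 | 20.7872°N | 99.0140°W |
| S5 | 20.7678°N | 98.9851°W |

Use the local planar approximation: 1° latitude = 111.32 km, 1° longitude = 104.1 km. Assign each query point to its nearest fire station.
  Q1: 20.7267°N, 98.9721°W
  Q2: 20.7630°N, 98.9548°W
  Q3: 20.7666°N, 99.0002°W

Q1→S1; Q2→S2; Q3→S3

Q1 at 20.7267°N, 98.9721°W:
  S1: √((-0.0092·111.32)² + (0.0245·104.1)²) = √(1.048871 + 6.504795) = 2.7484 km
  S2: √((0.0273·111.32)² + (0.0076·104.1)²) = √(9.235740 + 0.625934) = 3.1403 km
  S3: √((0.0524·111.32)² + (-0.0276·104.1)²) = √(34.025849 + 8.255048) = 6.5024 km
  S4: √((0.0605·111.32)² + (-0.0419·104.1)²) = √(45.358339 + 19.025212) = 8.0239 km
  S5: √((0.0411·111.32)² + (-0.0130·104.1)²) = √(20.932931 + 1.831421) = 4.7712 km
  → nearest: S1 (2.7484 km)
Q2 at 20.7630°N, 98.9548°W:
  S1: √((-0.0455·111.32)² + (0.0072·104.1)²) = √(25.654833 + 0.561780) = 5.1202 km
  S2: √((-0.0090·111.32)² + (-0.0097·104.1)²) = √(1.003764 + 1.019635) = 1.4225 km
  S3: √((0.0161·111.32)² + (-0.0449·104.1)²) = √(3.212167 + 21.847117) = 5.0059 km
  S4: √((0.0242·111.32)² + (-0.0592·104.1)²) = √(7.257334 + 37.979118) = 6.7258 km
  S5: √((0.0048·111.32)² + (-0.0303·104.1)²) = √(0.285515 + 9.949167) = 3.1992 km
  → nearest: S2 (1.4225 km)
Q3 at 20.7666°N, 99.0002°W:
  S1: √((-0.0491·111.32)² + (0.0526·104.1)²) = √(29.875101 + 29.982852) = 7.7368 km
  S2: √((-0.0126·111.32)² + (0.0357·104.1)²) = √(1.967377 + 13.811406) = 3.9723 km
  S3: √((0.0125·111.32)² + (0.0005·104.1)²) = √(1.936272 + 0.002709) = 1.3925 km
  S4: √((0.0206·111.32)² + (-0.0138·104.1)²) = √(5.258730 + 2.063762) = 2.7060 km
  S5: √((0.0012·111.32)² + (0.0151·104.1)²) = √(0.017845 + 2.470901) = 1.5776 km
  → nearest: S3 (1.3925 km)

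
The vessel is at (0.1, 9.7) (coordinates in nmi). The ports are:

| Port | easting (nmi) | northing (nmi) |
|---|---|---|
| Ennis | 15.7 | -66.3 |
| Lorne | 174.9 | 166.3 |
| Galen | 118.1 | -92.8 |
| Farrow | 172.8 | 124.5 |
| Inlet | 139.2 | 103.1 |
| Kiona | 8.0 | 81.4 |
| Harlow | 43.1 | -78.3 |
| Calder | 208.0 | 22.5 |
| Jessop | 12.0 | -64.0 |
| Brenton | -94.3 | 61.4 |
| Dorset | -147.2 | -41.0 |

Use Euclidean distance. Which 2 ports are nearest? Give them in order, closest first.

Distances from (0.1, 9.7):
Ennis: 77.6 nmi
Lorne: 234.7 nmi
Galen: 156.3 nmi
Farrow: 207.4 nmi
Inlet: 167.5 nmi
Kiona: 72.1 nmi
Harlow: 97.9 nmi
Calder: 208.3 nmi
Jessop: 74.7 nmi
Brenton: 107.6 nmi
Dorset: 155.8 nmi
Sorted: Kiona (72.1 nmi) < Jessop (74.7 nmi) < Ennis (77.6 nmi) < Harlow (97.9 nmi) < …

Kiona, Jessop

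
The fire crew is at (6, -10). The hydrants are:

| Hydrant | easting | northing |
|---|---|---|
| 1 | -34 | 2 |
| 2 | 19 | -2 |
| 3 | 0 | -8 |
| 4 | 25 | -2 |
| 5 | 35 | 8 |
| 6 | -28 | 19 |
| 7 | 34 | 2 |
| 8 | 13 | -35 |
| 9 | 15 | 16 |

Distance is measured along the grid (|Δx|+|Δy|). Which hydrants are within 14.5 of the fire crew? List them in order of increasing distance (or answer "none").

3

Distances from (6, -10):
1: |-40| + |12| = 40 + 12 = 52
2: |13| + |8| = 13 + 8 = 21
3: |-6| + |2| = 6 + 2 = 8
4: |19| + |8| = 19 + 8 = 27
5: |29| + |18| = 29 + 18 = 47
6: |-34| + |29| = 34 + 29 = 63
7: |28| + |12| = 28 + 12 = 40
8: |7| + |-25| = 7 + 25 = 32
9: |9| + |26| = 9 + 26 = 35
Threshold 14.5: 3 (8) is within range.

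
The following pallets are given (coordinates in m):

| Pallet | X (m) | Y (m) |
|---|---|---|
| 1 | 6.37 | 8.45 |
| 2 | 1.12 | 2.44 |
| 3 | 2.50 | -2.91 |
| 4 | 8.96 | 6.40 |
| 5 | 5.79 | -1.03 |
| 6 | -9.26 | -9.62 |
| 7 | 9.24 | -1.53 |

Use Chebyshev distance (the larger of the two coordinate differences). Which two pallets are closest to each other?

1 and 4

Pairwise distances:
1–2: 6.01 m
1–3: 11.36 m
1–4: 2.59 m
1–5: 9.48 m
1–6: 18.07 m
1–7: 9.98 m
2–3: 5.35 m
2–4: 7.84 m
2–5: 4.67 m
2–6: 12.06 m
2–7: 8.12 m
3–4: 9.31 m
3–5: 3.29 m
3–6: 11.76 m
3–7: 6.74 m
4–5: 7.43 m
4–6: 18.22 m
4–7: 7.93 m
5–6: 15.05 m
5–7: 3.45 m
6–7: 18.50 m
Closest pair: 1–4 at 2.59 m.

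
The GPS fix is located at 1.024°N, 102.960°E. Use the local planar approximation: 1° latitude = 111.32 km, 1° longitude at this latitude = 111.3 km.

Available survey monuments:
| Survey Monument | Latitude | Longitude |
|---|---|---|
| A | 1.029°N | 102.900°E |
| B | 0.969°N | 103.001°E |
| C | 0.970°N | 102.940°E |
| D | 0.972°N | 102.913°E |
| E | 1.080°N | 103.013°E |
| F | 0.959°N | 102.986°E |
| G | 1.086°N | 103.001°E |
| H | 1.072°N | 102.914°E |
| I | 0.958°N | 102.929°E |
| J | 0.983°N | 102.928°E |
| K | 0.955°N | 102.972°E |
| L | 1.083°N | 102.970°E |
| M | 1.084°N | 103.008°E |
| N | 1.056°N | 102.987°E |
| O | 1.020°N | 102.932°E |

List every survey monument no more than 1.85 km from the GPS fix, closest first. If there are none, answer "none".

none

Distances from 1.024°N, 102.960°E:
A: 6.701 km
B: 7.636 km
C: 6.410 km
D: 7.802 km
E: 8.582 km
F: 7.793 km
G: 8.274 km
H: 7.400 km
I: 8.117 km
J: 5.789 km
K: 7.796 km
L: 6.662 km
M: 8.553 km
N: 4.660 km
O: 3.148 km
Threshold 1.85 km: none within range.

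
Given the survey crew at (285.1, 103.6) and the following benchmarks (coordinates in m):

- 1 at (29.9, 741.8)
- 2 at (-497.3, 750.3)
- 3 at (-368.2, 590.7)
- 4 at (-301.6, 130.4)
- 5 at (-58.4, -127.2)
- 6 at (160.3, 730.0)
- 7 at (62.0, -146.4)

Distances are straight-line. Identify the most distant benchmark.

Distances from (285.1, 103.6):
1: √((-255.2)² + (638.2)²) = √(65127.040 + 407299.240) = 687.3 m
2: √((-782.4)² + (646.7)²) = √(612149.760 + 418220.890) = 1015.1 m
3: √((-653.3)² + (487.1)²) = √(426800.890 + 237266.410) = 814.9 m
4: √((-586.7)² + (26.8)²) = √(344216.890 + 718.240) = 587.3 m
5: √((-343.5)² + (-230.8)²) = √(117992.250 + 53268.640) = 413.8 m
6: √((-124.8)² + (626.4)²) = √(15575.040 + 392376.960) = 638.7 m
7: √((-223.1)² + (-250.0)²) = √(49773.610 + 62500.000) = 335.1 m
Maximum: 2 at 1015.1 m.

2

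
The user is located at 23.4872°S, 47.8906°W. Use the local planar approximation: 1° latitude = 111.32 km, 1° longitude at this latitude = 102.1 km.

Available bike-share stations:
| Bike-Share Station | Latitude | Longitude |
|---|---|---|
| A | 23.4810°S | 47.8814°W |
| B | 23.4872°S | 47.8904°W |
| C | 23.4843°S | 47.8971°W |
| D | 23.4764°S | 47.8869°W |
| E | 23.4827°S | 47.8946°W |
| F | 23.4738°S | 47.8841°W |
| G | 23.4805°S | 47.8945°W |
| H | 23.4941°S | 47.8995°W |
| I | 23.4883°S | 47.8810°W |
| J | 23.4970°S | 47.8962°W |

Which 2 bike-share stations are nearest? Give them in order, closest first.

Distances from 23.4872°S, 47.8906°W:
A: √((0.0062·111.32)² + (0.0092·102.1)²) = √(0.476354 + 0.882322) = 1.1656 km
B: √((0.0000·111.32)² + (0.0002·102.1)²) = √(0.000000 + 0.000417) = 0.0204 km
C: √((0.0029·111.32)² + (-0.0065·102.1)²) = √(0.104218 + 0.440431) = 0.7380 km
D: √((0.0108·111.32)² + (0.0037·102.1)²) = √(1.445419 + 0.142710) = 1.2602 km
E: √((0.0045·111.32)² + (-0.0040·102.1)²) = √(0.250941 + 0.166791) = 0.6463 km
F: √((0.0134·111.32)² + (0.0065·102.1)²) = √(2.225133 + 0.440431) = 1.6327 km
G: √((0.0067·111.32)² + (-0.0039·102.1)²) = √(0.556283 + 0.158555) = 0.8455 km
H: √((-0.0069·111.32)² + (-0.0089·102.1)²) = √(0.589990 + 0.825718) = 1.1898 km
I: √((-0.0011·111.32)² + (0.0096·102.1)²) = √(0.014994 + 0.960714) = 0.9878 km
J: √((-0.0098·111.32)² + (-0.0056·102.1)²) = √(1.190141 + 0.326909) = 1.2317 km
Sorted: B (0.0204 km) < E (0.6463 km) < C (0.7380 km) < G (0.8455 km) < …

B, E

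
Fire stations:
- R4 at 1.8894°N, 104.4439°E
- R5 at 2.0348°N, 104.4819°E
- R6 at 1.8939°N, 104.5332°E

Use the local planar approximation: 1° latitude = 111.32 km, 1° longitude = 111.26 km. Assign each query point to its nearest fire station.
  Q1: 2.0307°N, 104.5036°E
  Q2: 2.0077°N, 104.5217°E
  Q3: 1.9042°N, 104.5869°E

Q1 at 2.0307°N, 104.5036°E:
  R4: 17.0744 km
  R5: 2.4571 km
  R6: 15.5806 km
  → nearest: R5 (2.4571 km)
Q2 at 2.0077°N, 104.5217°E:
  R4: 15.7592 km
  R5: 5.3581 km
  R6: 12.7327 km
  → nearest: R5 (5.3581 km)
Q3 at 1.9042°N, 104.5869°E:
  R4: 15.9953 km
  R5: 18.6505 km
  R6: 6.0837 km
  → nearest: R6 (6.0837 km)

Q1→R5; Q2→R5; Q3→R6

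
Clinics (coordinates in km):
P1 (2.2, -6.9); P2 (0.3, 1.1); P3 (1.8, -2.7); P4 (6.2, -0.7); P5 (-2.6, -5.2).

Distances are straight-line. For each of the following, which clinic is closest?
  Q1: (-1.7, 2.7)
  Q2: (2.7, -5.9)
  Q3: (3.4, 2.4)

Q1 at (-1.7, 2.7):
  P1: 10.362 km
  P2: 2.561 km
  P3: 6.435 km
  P4: 8.601 km
  P5: 7.951 km
  → nearest: P2 (2.561 km)
Q2 at (2.7, -5.9):
  P1: 1.118 km
  P2: 7.400 km
  P3: 3.324 km
  P4: 6.268 km
  P5: 5.346 km
  → nearest: P1 (1.118 km)
Q3 at (3.4, 2.4):
  P1: 9.377 km
  P2: 3.362 km
  P3: 5.345 km
  P4: 4.177 km
  P5: 9.683 km
  → nearest: P2 (3.362 km)

Q1→P2; Q2→P1; Q3→P2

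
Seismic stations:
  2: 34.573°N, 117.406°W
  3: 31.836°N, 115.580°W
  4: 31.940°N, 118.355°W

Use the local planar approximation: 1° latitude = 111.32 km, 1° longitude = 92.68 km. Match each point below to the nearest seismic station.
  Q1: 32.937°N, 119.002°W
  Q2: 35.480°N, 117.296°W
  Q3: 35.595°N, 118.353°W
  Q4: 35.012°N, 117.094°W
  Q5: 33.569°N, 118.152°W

Q1 at 32.937°N, 119.002°W:
  2: √((1.636·111.32)² + (1.596·92.68)²) = √(33167.51957 + 21879.52172) = 234.621 km
  3: √((-1.101·111.32)² + (3.422·92.68)²) = √(15021.76741 + 100584.73143) = 340.010 km
  4: √((-0.997·111.32)² + (0.647·92.68)²) = √(12317.90107 + 3595.67650) = 126.149 km
  → nearest: 4 (126.149 km)
Q2 at 35.480°N, 117.296°W:
  2: √((-0.907·111.32)² + (-0.110·92.68)²) = √(10194.38355 + 103.93395) = 101.481 km
  3: √((-3.644·111.32)² + (1.716·92.68)²) = √(164551.98740 + 25293.36535) = 435.712 km
  4: √((-3.540·111.32)² + (-1.059·92.68)²) = √(155293.37170 + 9633.05346) = 406.111 km
  → nearest: 2 (101.481 km)
Q3 at 35.595°N, 118.353°W:
  2: √((-1.022·111.32)² + (0.947·92.68)²) = √(12943.39446 + 7703.21480) = 143.689 km
  3: √((-3.759·111.32)² + (2.773·92.68)²) = √(175101.97588 + 66049.84296) = 491.072 km
  4: √((-3.655·111.32)² + (-0.002·92.68)²) = √(165546.94013 + 0.03436) = 406.875 km
  → nearest: 2 (143.689 km)
Q4 at 35.012°N, 117.094°W:
  2: √((-0.439·111.32)² + (-0.312·92.68)²) = √(2388.22608 + 836.14431) = 56.784 km
  3: √((-3.176·111.32)² + (1.514·92.68)²) = √(124999.24298 + 19689.00642) = 380.379 km
  4: √((-3.072·111.32)² + (-1.261·92.68)²) = √(116946.92798 + 13658.47536) = 361.394 km
  → nearest: 2 (56.784 km)
Q5 at 33.569°N, 118.152°W:
  2: √((1.004·111.32)² + (0.746·92.68)²) = √(12491.47781 + 4780.24004) = 131.422 km
  3: √((-1.733·111.32)² + (2.572·92.68)²) = √(37217.18496 + 56821.66806) = 306.658 km
  4: √((-1.629·111.32)² + (-0.203·92.68)²) = √(32884.29715 + 353.96810) = 182.314 km
  → nearest: 2 (131.422 km)

Q1→4; Q2→2; Q3→2; Q4→2; Q5→2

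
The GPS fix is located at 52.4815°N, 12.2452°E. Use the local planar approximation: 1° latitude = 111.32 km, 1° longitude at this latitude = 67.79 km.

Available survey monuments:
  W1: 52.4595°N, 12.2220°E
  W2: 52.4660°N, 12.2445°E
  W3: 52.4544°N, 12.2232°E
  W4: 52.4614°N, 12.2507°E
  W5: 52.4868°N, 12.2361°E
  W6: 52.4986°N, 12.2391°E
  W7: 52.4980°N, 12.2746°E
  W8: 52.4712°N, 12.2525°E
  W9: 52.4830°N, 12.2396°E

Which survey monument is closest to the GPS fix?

W9

Distances from 52.4815°N, 12.2452°E:
W1: √((-0.0220·111.32)² + (-0.0232·67.79)²) = √(5.997797 + 2.473473) = 2.9105 km
W2: √((-0.0155·111.32)² + (-0.0007·67.79)²) = √(2.977212 + 0.002252) = 1.7261 km
W3: √((-0.0271·111.32)² + (-0.0220·67.79)²) = √(9.100913 + 2.224214) = 3.3653 km
W4: √((-0.0201·111.32)² + (0.0055·67.79)²) = √(5.006549 + 0.139013) = 2.2684 km
W5: √((0.0053·111.32)² + (-0.0091·67.79)²) = √(0.348095 + 0.380552) = 0.8536 km
W6: √((0.0171·111.32)² + (-0.0061·67.79)²) = √(3.623586 + 0.170998) = 1.9480 km
W7: √((0.0165·111.32)² + (0.0294·67.79)²) = √(3.373761 + 3.972153) = 2.7103 km
W8: √((-0.0103·111.32)² + (0.0073·67.79)²) = √(1.314682 + 0.244893) = 1.2488 km
W9: √((0.0015·111.32)² + (-0.0056·67.79)²) = √(0.027882 + 0.144114) = 0.4147 km
Minimum: W9 at 0.4147 km.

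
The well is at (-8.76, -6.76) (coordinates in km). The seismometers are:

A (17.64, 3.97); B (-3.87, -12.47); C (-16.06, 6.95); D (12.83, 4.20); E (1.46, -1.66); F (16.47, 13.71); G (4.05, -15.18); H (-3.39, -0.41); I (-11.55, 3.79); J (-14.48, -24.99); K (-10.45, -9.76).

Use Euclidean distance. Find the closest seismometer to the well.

Distances from (-8.76, -6.76):
A: √((26.40)² + (10.73)²) = √(696.9600 + 115.1329) = 28.50 km
B: √((4.89)² + (-5.71)²) = √(23.9121 + 32.6041) = 7.52 km
C: √((-7.30)² + (13.71)²) = √(53.2900 + 187.9641) = 15.53 km
D: √((21.59)² + (10.96)²) = √(466.1281 + 120.1216) = 24.21 km
E: √((10.22)² + (5.10)²) = √(104.4484 + 26.0100) = 11.42 km
F: √((25.23)² + (20.47)²) = √(636.5529 + 419.0209) = 32.49 km
G: √((12.81)² + (-8.42)²) = √(164.0961 + 70.8964) = 15.33 km
H: √((5.37)² + (6.35)²) = √(28.8369 + 40.3225) = 8.32 km
I: √((-2.79)² + (10.55)²) = √(7.7841 + 111.3025) = 10.91 km
J: √((-5.72)² + (-18.23)²) = √(32.7184 + 332.3329) = 19.11 km
K: √((-1.69)² + (-3.00)²) = √(2.8561 + 9.0000) = 3.44 km
Minimum: K at 3.44 km.

K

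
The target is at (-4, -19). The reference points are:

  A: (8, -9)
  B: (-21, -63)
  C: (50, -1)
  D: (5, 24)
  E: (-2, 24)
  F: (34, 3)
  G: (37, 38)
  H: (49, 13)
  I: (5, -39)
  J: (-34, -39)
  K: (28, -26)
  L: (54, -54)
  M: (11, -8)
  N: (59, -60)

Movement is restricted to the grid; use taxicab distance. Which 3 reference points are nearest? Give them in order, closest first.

A, M, I

Distances from (-4, -19):
A: 22
B: 61
C: 72
D: 52
E: 45
F: 60
G: 98
H: 85
I: 29
J: 50
K: 39
L: 93
M: 26
N: 104
Sorted: A (22) < M (26) < I (29) < K (39) < E (45) < …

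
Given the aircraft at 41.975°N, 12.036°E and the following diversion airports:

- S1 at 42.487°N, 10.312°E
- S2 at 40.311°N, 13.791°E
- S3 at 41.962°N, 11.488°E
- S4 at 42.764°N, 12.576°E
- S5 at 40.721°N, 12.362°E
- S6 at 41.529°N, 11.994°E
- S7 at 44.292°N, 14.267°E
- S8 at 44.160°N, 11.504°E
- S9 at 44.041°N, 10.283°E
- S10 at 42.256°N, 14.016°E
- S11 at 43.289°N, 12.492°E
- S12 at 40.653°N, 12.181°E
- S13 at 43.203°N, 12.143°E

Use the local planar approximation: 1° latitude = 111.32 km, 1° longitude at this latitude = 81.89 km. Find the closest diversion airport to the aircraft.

S3

Distances from 41.975°N, 12.036°E:
S1: 152.249 km
S2: 234.451 km
S3: 44.899 km
S4: 98.335 km
S5: 142.125 km
S6: 49.768 km
S7: 316.078 km
S8: 247.105 km
S9: 271.112 km
S10: 165.132 km
S11: 150.966 km
S12: 147.643 km
S13: 136.981 km
Minimum: S3 at 44.899 km.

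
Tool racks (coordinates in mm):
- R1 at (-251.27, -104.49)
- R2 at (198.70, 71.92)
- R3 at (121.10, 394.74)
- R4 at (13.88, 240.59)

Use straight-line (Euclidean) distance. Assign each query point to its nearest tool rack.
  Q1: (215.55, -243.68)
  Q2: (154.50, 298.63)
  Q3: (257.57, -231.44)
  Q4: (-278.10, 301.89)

Q1 at (215.55, -243.68):
  R1: √((-466.82)² + (139.19)²) = √(217920.9124 + 19373.8561) = 487.13 mm
  R2: √((-16.85)² + (315.60)²) = √(283.9225 + 99603.3600) = 316.05 mm
  R3: √((-94.45)² + (638.42)²) = √(8920.8025 + 407580.0964) = 645.37 mm
  R4: √((-201.67)² + (484.27)²) = √(40670.7889 + 234517.4329) = 524.58 mm
  → nearest: R2 (316.05 mm)
Q2 at (154.50, 298.63):
  R1: √((-405.77)² + (-403.12)²) = √(164649.2929 + 162505.7344) = 571.97 mm
  R2: √((44.20)² + (-226.71)²) = √(1953.6400 + 51397.4241) = 230.98 mm
  R3: √((-33.40)² + (96.11)²) = √(1115.5600 + 9237.1321) = 101.75 mm
  R4: √((-140.62)² + (-58.04)²) = √(19773.9844 + 3368.6416) = 152.13 mm
  → nearest: R3 (101.75 mm)
Q3 at (257.57, -231.44):
  R1: √((-508.84)² + (126.95)²) = √(258918.1456 + 16116.3025) = 524.44 mm
  R2: √((-58.87)² + (303.36)²) = √(3465.6769 + 92027.2896) = 309.02 mm
  R3: √((-136.47)² + (626.18)²) = √(18624.0609 + 392101.3924) = 640.88 mm
  R4: √((-243.69)² + (472.03)²) = √(59384.8161 + 222812.3209) = 531.22 mm
  → nearest: R2 (309.02 mm)
Q4 at (-278.10, 301.89):
  R1: √((26.83)² + (-406.38)²) = √(719.8489 + 165144.7044) = 407.26 mm
  R2: √((476.80)² + (-229.97)²) = √(227338.2400 + 52886.2009) = 529.36 mm
  R3: √((399.20)² + (92.85)²) = √(159360.6400 + 8621.1225) = 409.86 mm
  R4: √((291.98)² + (-61.30)²) = √(85252.3204 + 3757.6900) = 298.35 mm
  → nearest: R4 (298.35 mm)

Q1→R2; Q2→R3; Q3→R2; Q4→R4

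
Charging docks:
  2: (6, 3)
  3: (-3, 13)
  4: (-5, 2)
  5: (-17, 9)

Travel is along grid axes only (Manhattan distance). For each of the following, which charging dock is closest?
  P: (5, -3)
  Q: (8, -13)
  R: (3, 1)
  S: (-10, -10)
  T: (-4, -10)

P at (5, -3):
  2: 7
  3: 24
  4: 15
  5: 34
  → nearest: 2 (7)
Q at (8, -13):
  2: 18
  3: 37
  4: 28
  5: 47
  → nearest: 2 (18)
R at (3, 1):
  2: 5
  3: 18
  4: 9
  5: 28
  → nearest: 2 (5)
S at (-10, -10):
  2: 29
  3: 30
  4: 17
  5: 26
  → nearest: 4 (17)
T at (-4, -10):
  2: 23
  3: 24
  4: 13
  5: 32
  → nearest: 4 (13)

P→2; Q→2; R→2; S→4; T→4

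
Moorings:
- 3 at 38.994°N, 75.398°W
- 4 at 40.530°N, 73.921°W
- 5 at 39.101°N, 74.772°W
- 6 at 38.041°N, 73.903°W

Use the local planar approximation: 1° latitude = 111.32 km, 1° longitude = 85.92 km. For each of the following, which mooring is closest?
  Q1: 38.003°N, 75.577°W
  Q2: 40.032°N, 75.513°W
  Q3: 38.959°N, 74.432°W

Q1 at 38.003°N, 75.577°W:
  3: √((0.991·111.32)² + (0.179·85.92)²) = √(12170.08760 + 236.53456) = 111.385 km
  4: √((2.527·111.32)² + (1.656·85.92)²) = √(79132.86310 + 20244.60006) = 315.242 km
  5: √((1.098·111.32)² + (0.805·85.92)²) = √(14940.01645 + 4783.88022) = 140.442 km
  6: √((0.038·111.32)² + (1.674·85.92)²) = √(17.89425 + 20687.09191) = 143.892 km
  → nearest: 3 (111.385 km)
Q2 at 40.032°N, 75.513°W:
  3: √((-1.038·111.32)² + (0.115·85.92)²) = √(13351.83948 + 97.63021) = 115.972 km
  4: √((0.498·111.32)² + (1.592·85.92)²) = √(3073.30088 + 18710.03774) = 147.592 km
  5: √((-0.931·111.32)² + (0.741·85.92)²) = √(10741.02574 + 4053.45124) = 121.633 km
  6: √((-1.991·111.32)² + (1.610·85.92)²) = √(49123.45624 + 19135.52089) = 261.264 km
  → nearest: 3 (115.972 km)
Q3 at 38.959°N, 74.432°W:
  3: √((0.035·111.32)² + (-0.966·85.92)²) = √(15.18037 + 6888.78752) = 83.090 km
  4: √((1.571·111.32)² + (0.511·85.92)²) = √(30584.31552 + 1927.65956) = 180.311 km
  5: √((0.142·111.32)² + (-0.340·85.92)²) = √(249.87516 + 853.38768) = 33.215 km
  6: √((-0.918·111.32)² + (0.529·85.92)²) = √(10443.15581 + 2065.85521) = 111.844 km
  → nearest: 5 (33.215 km)

Q1→3; Q2→3; Q3→5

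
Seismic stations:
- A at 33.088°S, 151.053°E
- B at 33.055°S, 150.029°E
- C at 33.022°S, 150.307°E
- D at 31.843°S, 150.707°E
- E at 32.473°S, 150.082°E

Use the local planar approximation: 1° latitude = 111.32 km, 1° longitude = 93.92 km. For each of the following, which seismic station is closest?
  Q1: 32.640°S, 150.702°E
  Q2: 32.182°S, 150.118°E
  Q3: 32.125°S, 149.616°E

Q1→C; Q2→E; Q3→E

Q1 at 32.640°S, 150.702°E:
  A: √((-0.448·111.32)² + (0.351·93.92)²) = √(2487.15255 + 1086.75188) = 59.782 km
  B: √((-0.415·111.32)² + (-0.673·93.92)²) = √(2134.23672 + 3995.27149) = 78.291 km
  C: √((-0.382·111.32)² + (-0.395·93.92)²) = √(1808.31099 + 1376.29128) = 56.432 km
  D: √((0.797·111.32)² + (0.005·93.92)²) = √(7871.60038 + 0.22052) = 88.723 km
  E: √((0.167·111.32)² + (-0.620·93.92)²) = √(345.60446 + 3390.77948) = 61.126 km
  → nearest: C (56.432 km)
Q2 at 32.182°S, 150.118°E:
  A: √((-0.906·111.32)² + (0.935·93.92)²) = √(10171.91660 + 7711.50935) = 133.729 km
  B: √((-0.873·111.32)² + (-0.089·93.92)²) = √(9444.41110 + 69.87087) = 97.541 km
  C: √((-0.840·111.32)² + (0.189·93.92)²) = √(8743.89568 + 315.09374) = 95.179 km
  D: √((0.339·111.32)² + (0.589·93.92)²) = √(1424.11740 + 3060.17848) = 66.965 km
  E: √((-0.291·111.32)² + (-0.036·93.92)²) = √(1049.37901 + 11.43197) = 32.570 km
  → nearest: E (32.570 km)
Q3 at 32.125°S, 149.616°E:
  A: √((-0.963·111.32)² + (1.437·93.92)²) = √(11492.08871 + 18215.02217) = 172.358 km
  B: √((-0.930·111.32)² + (0.413·93.92)²) = √(10717.96396 + 1504.58342) = 110.556 km
  C: √((-0.897·111.32)² + (0.691·93.92)²) = √(9970.82930 + 4211.84386) = 119.091 km
  D: √((0.282·111.32)² + (1.091·93.92)²) = √(985.47273 + 10499.42871) = 107.168 km
  E: √((-0.348·111.32)² + (0.466·93.92)²) = √(1500.73801 + 1915.52578) = 58.449 km
  → nearest: E (58.449 km)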